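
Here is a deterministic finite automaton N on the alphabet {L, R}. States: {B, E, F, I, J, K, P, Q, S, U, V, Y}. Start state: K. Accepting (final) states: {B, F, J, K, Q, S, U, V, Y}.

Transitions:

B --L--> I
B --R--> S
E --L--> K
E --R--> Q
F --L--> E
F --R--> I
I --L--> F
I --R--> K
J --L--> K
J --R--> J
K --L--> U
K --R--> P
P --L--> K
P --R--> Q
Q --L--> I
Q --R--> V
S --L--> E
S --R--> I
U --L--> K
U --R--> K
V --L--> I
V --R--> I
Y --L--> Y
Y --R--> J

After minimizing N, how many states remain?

7

First remove the unreachable states {B,J,S,Y}; 8 states remain.
P0 = {F,K,Q,U,V} | {E,I,P}.
Split {F,K,Q,U,V} by δ(·,L) → {F,Q,V} and {K,U}.
Split {F,Q,V} by δ(·,R) → {F,V} and {Q}.
On input L, block {E,I,P} splits into {E,P} and {I}.
Refine {F,V} on symbol L: members go to different blocks, giving {V} and {F}.
On input R, block {K,U} splits into {K} and {U}.
The partition is now stable with 7 blocks: {V} | {E,P} | {K} | {Q} | {I} | {F} | {U}.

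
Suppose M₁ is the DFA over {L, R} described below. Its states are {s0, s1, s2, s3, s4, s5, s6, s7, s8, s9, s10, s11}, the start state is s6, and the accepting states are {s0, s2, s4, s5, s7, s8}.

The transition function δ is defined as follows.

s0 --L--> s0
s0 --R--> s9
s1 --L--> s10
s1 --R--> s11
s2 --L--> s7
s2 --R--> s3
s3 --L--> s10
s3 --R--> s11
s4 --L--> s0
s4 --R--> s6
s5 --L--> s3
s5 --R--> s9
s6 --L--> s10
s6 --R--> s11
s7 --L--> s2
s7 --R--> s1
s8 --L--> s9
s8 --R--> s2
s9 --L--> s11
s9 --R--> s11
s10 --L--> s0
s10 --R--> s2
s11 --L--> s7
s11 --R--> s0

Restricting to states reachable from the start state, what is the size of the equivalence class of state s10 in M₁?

2

Reachable states from the start: {s0,s1,s2,s3,s6,s7,s9,s10,s11}. Unreachable: {s4,s5,s8} — drop them.
Initial partition by acceptance: {s0,s2,s7} | {s1,s3,s6,s9,s10,s11}.
On input L, block {s1,s3,s6,s9,s10,s11} splits into {s1,s3,s6,s9} and {s10,s11}.
No further refinement is possible. Final partition (3 blocks): {s0,s2,s7} | {s1,s3,s6,s9} | {s10,s11}.
The equivalence class containing s10 is {s10,s11}, of size 2.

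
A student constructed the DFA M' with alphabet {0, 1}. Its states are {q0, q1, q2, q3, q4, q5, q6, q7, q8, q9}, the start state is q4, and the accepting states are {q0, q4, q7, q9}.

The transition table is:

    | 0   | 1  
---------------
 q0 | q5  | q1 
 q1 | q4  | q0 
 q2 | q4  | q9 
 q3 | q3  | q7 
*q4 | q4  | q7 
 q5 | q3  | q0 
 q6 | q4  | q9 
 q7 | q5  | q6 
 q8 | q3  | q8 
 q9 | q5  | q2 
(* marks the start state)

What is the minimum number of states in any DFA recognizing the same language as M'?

4

First remove the unreachable states {q8}; 9 states remain.
Start with accepting vs non-accepting: {q0,q4,q7,q9} | {q1,q2,q3,q5,q6}.
On input 0, block {q0,q4,q7,q9} splits into {q0,q7,q9} and {q4}.
Split {q1,q2,q3,q5,q6} by δ(·,0) → {q1,q2,q6} and {q3,q5}.
No further refinement is possible. Final partition (4 blocks): {q0,q7,q9} | {q1,q2,q6} | {q4} | {q3,q5}.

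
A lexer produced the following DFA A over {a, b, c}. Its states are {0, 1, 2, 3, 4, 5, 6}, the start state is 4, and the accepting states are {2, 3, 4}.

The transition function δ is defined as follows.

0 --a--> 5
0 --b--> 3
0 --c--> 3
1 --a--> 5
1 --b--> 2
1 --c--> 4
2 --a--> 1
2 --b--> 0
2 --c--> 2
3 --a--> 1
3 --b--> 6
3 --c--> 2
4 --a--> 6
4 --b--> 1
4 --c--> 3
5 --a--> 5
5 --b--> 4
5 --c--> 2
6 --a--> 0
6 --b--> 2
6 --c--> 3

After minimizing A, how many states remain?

2

All states are reachable from the start state.
Start with accepting vs non-accepting: {2,3,4} | {0,1,5,6}.
Stable partition: {2,3,4} | {0,1,5,6} — 2 equivalence classes.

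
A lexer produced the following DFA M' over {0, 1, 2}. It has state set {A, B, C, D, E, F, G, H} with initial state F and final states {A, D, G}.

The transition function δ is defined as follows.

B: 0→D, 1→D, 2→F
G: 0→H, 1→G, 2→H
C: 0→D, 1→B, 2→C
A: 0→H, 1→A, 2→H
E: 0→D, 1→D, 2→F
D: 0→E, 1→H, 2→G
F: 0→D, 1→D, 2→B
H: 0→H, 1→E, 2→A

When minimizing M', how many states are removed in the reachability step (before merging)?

No path from F leads to C; the other 7 states are all reachable.

1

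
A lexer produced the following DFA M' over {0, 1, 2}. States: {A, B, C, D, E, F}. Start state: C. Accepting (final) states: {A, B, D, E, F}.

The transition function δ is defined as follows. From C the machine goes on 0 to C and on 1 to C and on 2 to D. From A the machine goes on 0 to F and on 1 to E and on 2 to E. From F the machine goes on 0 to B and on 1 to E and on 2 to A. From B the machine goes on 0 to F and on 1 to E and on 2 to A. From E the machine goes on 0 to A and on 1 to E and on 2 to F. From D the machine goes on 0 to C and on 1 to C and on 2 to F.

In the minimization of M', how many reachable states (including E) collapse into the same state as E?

4

Initial partition by acceptance: {A,B,D,E,F} | {C}.
Split {A,B,D,E,F} by δ(·,0) → {A,B,E,F} and {D}.
The partition is now stable with 3 blocks: {A,B,E,F} | {C} | {D}.
The equivalence class containing E is {A,B,E,F}, of size 4.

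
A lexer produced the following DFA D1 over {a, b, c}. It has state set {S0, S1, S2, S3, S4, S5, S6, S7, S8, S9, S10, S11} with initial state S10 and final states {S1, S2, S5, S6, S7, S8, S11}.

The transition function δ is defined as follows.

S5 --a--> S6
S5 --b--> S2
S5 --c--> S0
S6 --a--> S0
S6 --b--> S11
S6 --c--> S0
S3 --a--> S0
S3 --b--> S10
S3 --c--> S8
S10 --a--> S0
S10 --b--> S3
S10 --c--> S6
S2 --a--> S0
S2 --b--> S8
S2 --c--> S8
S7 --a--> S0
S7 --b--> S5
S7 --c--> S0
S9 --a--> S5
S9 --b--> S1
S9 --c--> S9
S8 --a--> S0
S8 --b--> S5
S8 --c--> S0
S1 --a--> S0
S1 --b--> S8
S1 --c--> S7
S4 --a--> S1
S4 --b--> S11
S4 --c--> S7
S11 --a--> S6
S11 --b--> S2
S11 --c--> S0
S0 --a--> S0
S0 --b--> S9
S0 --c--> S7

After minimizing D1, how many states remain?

States {S4} cannot be reached from the start state, so discard them.
Start with accepting vs non-accepting: {S1,S2,S5,S6,S7,S8,S11} | {S0,S3,S9,S10}.
Refine {S1,S2,S5,S6,S7,S8,S11} on symbol a: members go to different blocks, giving {S1,S2,S6,S7,S8} and {S5,S11}.
Refine {S1,S2,S6,S7,S8} on symbol b: members go to different blocks, giving {S6,S7,S8} and {S1,S2}.
Refine {S0,S3,S9,S10} on symbol a: members go to different blocks, giving {S0,S3,S10} and {S9}.
Split {S0,S3,S10} by δ(·,b) → {S3,S10} and {S0}.
No further refinement is possible. Final partition (6 blocks): {S6,S7,S8} | {S3,S10} | {S5,S11} | {S1,S2} | {S9} | {S0}.

6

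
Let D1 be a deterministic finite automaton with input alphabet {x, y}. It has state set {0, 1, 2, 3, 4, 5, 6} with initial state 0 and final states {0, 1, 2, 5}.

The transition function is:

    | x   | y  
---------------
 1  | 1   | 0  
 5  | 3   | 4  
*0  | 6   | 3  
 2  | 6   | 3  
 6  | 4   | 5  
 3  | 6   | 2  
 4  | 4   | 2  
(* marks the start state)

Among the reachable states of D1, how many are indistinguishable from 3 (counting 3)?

Reachable states from the start: {0,2,3,4,5,6}. Unreachable: {1} — drop them.
P0 = {0,2,5} | {3,4,6}.
The partition is now stable with 2 blocks: {0,2,5} | {3,4,6}.
State 3 belongs to the block {3,4,6}, which has 3 states.

3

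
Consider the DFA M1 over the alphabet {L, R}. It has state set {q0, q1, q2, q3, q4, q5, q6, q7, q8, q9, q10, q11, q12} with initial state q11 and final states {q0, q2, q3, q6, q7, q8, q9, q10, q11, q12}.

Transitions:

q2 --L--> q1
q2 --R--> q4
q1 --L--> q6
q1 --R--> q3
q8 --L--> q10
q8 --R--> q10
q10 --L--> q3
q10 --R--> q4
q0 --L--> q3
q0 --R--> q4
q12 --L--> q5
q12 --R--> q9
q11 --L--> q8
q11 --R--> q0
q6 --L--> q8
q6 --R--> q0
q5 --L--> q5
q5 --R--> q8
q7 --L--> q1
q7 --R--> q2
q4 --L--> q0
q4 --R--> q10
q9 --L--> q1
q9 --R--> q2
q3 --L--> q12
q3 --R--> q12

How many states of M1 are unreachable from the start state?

1

Starting at q11 and following transitions, the reachable set is {q0, q1, q2, q3, q4, q5, q6, q8, q9, q10, q11, q12}. That leaves q7 unreachable — 1 in total.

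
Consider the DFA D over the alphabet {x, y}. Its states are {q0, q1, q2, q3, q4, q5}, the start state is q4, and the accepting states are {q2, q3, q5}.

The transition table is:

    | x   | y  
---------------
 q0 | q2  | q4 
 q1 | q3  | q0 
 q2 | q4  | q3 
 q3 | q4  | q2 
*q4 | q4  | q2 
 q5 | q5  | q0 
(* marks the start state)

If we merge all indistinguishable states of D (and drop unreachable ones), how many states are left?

2

Reachable states from the start: {q2,q3,q4}. Unreachable: {q0,q1,q5} — drop them.
Initial partition by acceptance: {q2,q3} | {q4}.
No further refinement is possible. Final partition (2 blocks): {q2,q3} | {q4}.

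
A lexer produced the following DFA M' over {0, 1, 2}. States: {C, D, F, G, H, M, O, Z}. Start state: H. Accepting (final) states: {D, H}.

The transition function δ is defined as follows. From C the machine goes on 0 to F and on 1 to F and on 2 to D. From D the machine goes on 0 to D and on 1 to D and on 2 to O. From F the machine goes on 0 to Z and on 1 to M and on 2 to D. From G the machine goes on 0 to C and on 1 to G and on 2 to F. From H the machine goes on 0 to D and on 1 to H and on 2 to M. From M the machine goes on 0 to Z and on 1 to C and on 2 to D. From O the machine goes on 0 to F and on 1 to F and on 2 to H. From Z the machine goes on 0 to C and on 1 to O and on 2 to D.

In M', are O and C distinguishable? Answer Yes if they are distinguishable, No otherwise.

States {G} cannot be reached from the start state, so discard them.
P0 = {D,H} | {C,F,M,O,Z}.
Stable partition: {D,H} | {C,F,M,O,Z} — 2 equivalence classes.
O and C lie in the same block of the stable partition, so they are equivalent — no string distinguishes them.

No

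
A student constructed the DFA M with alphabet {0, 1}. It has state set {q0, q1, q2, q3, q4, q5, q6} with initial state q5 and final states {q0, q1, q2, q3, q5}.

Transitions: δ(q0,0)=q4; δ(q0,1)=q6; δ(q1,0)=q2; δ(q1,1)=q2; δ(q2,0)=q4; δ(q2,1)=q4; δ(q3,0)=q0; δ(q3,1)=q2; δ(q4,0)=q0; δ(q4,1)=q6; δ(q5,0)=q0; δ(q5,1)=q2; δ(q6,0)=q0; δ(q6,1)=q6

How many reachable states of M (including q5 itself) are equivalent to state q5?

1

First remove the unreachable states {q1,q3}; 5 states remain.
Start with accepting vs non-accepting: {q0,q2,q5} | {q4,q6}.
Split {q0,q2,q5} by δ(·,0) → {q0,q2} and {q5}.
The partition is now stable with 3 blocks: {q0,q2} | {q4,q6} | {q5}.
State q5 belongs to the block {q5}, which has 1 states.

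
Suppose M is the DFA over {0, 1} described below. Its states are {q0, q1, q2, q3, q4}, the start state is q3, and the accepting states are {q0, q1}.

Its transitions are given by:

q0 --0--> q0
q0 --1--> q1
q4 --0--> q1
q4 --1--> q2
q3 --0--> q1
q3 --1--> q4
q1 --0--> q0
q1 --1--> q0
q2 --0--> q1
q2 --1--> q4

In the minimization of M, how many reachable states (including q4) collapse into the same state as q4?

3

Every state is reachable, so we keep all 5.
Start with accepting vs non-accepting: {q0,q1} | {q2,q3,q4}.
No further refinement is possible. Final partition (2 blocks): {q0,q1} | {q2,q3,q4}.
The equivalence class containing q4 is {q2,q3,q4}, of size 3.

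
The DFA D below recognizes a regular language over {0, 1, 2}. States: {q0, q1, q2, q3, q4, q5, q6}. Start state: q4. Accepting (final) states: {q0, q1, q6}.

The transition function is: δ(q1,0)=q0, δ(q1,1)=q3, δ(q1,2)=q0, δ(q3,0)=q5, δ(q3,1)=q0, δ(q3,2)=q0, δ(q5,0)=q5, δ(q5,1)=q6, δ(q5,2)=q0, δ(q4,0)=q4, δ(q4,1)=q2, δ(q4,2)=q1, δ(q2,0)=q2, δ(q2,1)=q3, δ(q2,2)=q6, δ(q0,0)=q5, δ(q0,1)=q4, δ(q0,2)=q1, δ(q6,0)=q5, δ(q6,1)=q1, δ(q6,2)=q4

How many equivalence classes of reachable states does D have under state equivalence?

Every state is reachable, so we keep all 7.
Initial partition by acceptance: {q0,q1,q6} | {q2,q3,q4,q5}.
Split {q0,q1,q6} by δ(·,0) → {q0,q6} and {q1}.
Refine {q0,q6} on symbol 1: members go to different blocks, giving {q0} and {q6}.
Split {q2,q3,q4,q5} by δ(·,1) → {q2,q4} and {q3} and {q5}.
Split {q2,q4} by δ(·,1) → {q2} and {q4}.
Stable partition: {q0} | {q2} | {q1} | {q6} | {q3} | {q5} | {q4} — 7 equivalence classes.

7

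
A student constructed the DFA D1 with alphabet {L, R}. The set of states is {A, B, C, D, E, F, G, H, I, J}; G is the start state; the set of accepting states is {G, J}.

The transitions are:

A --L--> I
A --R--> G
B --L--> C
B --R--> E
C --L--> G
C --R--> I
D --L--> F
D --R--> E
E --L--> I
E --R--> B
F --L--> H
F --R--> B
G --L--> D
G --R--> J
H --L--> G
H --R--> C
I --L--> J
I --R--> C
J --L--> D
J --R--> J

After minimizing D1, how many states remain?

4

States {A} cannot be reached from the start state, so discard them.
Initial partition by acceptance: {G,J} | {B,C,D,E,F,H,I}.
On input L, block {B,C,D,E,F,H,I} splits into {B,D,E,F} and {C,H,I}.
Split {B,D,E,F} by δ(·,L) → {B,E,F} and {D}.
No further refinement is possible. Final partition (4 blocks): {G,J} | {B,E,F} | {C,H,I} | {D}.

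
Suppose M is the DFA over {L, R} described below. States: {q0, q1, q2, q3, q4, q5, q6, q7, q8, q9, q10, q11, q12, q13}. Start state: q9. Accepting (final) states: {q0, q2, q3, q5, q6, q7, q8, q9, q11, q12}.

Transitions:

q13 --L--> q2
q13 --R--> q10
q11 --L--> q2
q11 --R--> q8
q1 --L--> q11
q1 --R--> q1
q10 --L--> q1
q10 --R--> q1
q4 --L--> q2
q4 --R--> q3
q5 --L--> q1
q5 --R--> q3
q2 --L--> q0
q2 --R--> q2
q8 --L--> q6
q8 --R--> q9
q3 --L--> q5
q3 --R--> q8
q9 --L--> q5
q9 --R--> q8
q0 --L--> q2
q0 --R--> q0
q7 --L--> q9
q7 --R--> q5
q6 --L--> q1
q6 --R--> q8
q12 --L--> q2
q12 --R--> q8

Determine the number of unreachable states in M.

5

BFS from q9 reaches {q0, q1, q2, q3, q5, q6, q8, q9, q11}; the 5 state(s) q4, q7, q10, q12, q13 are never visited.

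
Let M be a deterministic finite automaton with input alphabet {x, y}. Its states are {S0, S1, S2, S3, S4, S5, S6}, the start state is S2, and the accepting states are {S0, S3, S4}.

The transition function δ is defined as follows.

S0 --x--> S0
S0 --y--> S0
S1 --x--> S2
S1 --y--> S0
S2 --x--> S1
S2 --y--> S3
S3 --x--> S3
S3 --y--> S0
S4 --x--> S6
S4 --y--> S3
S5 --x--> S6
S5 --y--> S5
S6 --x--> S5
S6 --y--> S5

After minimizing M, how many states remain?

2

Reachable states from the start: {S0,S1,S2,S3}. Unreachable: {S4,S5,S6} — drop them.
Start with accepting vs non-accepting: {S0,S3} | {S1,S2}.
Stable partition: {S0,S3} | {S1,S2} — 2 equivalence classes.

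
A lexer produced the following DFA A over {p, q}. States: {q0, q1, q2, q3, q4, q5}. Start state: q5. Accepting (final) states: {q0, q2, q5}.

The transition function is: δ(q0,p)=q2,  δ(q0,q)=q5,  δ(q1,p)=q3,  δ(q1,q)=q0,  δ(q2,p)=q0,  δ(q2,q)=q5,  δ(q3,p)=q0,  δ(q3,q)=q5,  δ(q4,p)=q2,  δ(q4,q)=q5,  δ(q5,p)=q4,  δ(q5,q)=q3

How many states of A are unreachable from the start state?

Starting at q5 and following transitions, the reachable set is {q0, q2, q3, q4, q5}. That leaves q1 unreachable — 1 in total.

1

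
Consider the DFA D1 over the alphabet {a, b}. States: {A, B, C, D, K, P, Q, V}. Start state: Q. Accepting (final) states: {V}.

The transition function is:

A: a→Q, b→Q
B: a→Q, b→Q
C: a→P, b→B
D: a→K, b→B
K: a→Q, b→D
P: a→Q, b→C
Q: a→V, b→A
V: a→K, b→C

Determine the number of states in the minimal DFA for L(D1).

All states are reachable from the start state.
Initial partition by acceptance: {V} | {A,B,C,D,K,P,Q}.
Split {A,B,C,D,K,P,Q} by δ(·,a) → {A,B,C,D,K,P} and {Q}.
Split {A,B,C,D,K,P} by δ(·,a) → {A,B,K,P} and {C,D}.
Split {A,B,K,P} by δ(·,b) → {A,B} and {K,P}.
Stable partition: {V} | {A,B} | {Q} | {C,D} | {K,P} — 5 equivalence classes.

5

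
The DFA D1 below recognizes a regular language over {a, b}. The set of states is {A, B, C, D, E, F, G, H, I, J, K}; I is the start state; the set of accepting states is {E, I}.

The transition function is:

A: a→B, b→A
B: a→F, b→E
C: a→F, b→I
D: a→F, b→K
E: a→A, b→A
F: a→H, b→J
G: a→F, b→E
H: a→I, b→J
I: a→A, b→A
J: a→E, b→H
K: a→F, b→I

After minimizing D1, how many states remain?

States {C,D,G,K} cannot be reached from the start state, so discard them.
Start with accepting vs non-accepting: {E,I} | {A,B,F,H,J}.
Split {A,B,F,H,J} by δ(·,a) → {A,B,F} and {H,J}.
Split {A,B,F} by δ(·,a) → {A,B} and {F}.
Split {A,B} by δ(·,a) → {A} and {B}.
The partition is now stable with 5 blocks: {E,I} | {A} | {H,J} | {F} | {B}.

5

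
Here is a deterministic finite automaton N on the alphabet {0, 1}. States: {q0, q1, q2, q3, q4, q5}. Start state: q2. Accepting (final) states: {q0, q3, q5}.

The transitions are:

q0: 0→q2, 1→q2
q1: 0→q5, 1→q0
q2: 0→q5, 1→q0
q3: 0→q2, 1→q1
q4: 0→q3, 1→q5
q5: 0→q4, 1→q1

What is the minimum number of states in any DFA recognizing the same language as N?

All states are reachable from the start state.
P0 = {q0,q3,q5} | {q1,q2,q4}.
The partition is now stable with 2 blocks: {q0,q3,q5} | {q1,q2,q4}.

2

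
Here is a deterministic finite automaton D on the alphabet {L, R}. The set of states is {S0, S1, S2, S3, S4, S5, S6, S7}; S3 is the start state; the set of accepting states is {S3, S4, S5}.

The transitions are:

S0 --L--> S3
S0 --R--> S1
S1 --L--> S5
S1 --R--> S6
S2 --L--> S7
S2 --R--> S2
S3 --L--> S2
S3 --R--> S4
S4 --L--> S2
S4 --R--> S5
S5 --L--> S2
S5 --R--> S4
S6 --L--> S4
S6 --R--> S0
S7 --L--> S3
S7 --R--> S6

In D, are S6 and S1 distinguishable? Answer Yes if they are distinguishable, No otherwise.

No

All states are reachable from the start state.
P0 = {S3,S4,S5} | {S0,S1,S2,S6,S7}.
Split {S0,S1,S2,S6,S7} by δ(·,L) → {S0,S1,S6,S7} and {S2}.
The partition is now stable with 3 blocks: {S3,S4,S5} | {S0,S1,S6,S7} | {S2}.
S6 and S1 lie in the same block of the stable partition, so they are equivalent — no string distinguishes them.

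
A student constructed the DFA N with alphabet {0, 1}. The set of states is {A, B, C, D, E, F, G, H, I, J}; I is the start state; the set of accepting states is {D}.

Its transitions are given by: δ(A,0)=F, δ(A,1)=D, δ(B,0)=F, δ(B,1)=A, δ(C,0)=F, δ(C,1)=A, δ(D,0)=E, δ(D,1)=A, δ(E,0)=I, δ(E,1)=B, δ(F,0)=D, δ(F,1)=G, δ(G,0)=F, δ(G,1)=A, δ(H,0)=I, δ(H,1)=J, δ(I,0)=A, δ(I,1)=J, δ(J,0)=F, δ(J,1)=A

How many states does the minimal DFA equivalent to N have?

First remove the unreachable states {C,H}; 8 states remain.
Start with accepting vs non-accepting: {D} | {A,B,E,F,G,I,J}.
Split {A,B,E,F,G,I,J} by δ(·,0) → {A,B,E,G,I,J} and {F}.
On input 0, block {A,B,E,G,I,J} splits into {A,B,G,J} and {E,I}.
On input 1, block {A,B,G,J} splits into {B,G,J} and {A}.
Refine {E,I} on symbol 0: members go to different blocks, giving {E} and {I}.
The partition is now stable with 6 blocks: {D} | {B,G,J} | {F} | {E} | {A} | {I}.

6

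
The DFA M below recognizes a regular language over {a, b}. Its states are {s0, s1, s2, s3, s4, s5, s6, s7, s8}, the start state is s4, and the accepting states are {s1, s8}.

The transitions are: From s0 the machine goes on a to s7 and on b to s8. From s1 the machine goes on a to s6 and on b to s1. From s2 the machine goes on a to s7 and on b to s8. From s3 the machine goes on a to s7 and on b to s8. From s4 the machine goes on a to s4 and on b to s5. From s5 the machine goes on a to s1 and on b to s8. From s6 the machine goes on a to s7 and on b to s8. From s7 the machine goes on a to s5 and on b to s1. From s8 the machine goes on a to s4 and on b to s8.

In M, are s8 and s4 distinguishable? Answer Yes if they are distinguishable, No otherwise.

Yes

Reachable states from the start: {s1,s4,s5,s6,s7,s8}. Unreachable: {s0,s2,s3} — drop them.
Start with accepting vs non-accepting: {s1,s8} | {s4,s5,s6,s7}.
Split {s4,s5,s6,s7} by δ(·,a) → {s4,s6,s7} and {s5}.
Refine {s4,s6,s7} on symbol a: members go to different blocks, giving {s4,s6} and {s7}.
Refine {s4,s6} on symbol a: members go to different blocks, giving {s4} and {s6}.
Refine {s1,s8} on symbol a: members go to different blocks, giving {s1} and {s8}.
The partition is now stable with 6 blocks: {s1} | {s4} | {s5} | {s7} | {s6} | {s8}.
s8 and s4 end up in different blocks, so they are distinguishable. For instance, the string 'ε' is accepted from only s8.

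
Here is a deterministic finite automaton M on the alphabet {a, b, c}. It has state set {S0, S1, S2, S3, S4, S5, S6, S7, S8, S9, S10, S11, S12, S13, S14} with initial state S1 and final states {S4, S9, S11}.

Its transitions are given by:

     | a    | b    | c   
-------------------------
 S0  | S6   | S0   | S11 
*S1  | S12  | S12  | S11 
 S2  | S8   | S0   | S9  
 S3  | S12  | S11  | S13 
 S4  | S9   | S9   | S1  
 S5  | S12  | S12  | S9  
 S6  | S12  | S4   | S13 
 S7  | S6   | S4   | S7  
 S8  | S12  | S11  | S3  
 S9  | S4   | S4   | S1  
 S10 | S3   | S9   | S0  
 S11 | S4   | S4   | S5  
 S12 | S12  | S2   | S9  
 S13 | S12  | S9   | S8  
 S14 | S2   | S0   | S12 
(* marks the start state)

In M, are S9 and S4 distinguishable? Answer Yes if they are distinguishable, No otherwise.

No

States {S7,S10,S14} cannot be reached from the start state, so discard them.
Initial partition by acceptance: {S4,S9,S11} | {S0,S1,S2,S3,S5,S6,S8,S12,S13}.
On input b, block {S0,S1,S2,S3,S5,S6,S8,S12,S13} splits into {S0,S1,S2,S5,S12} and {S3,S6,S8,S13}.
Refine {S0,S1,S2,S5,S12} on symbol a: members go to different blocks, giving {S1,S5,S12} and {S0,S2}.
Refine {S1,S5,S12} on symbol b: members go to different blocks, giving {S1,S5} and {S12}.
No further refinement is possible. Final partition (5 blocks): {S4,S9,S11} | {S1,S5} | {S3,S6,S8,S13} | {S0,S2} | {S12}.
S9 and S4 lie in the same block of the stable partition, so they are equivalent — no string distinguishes them.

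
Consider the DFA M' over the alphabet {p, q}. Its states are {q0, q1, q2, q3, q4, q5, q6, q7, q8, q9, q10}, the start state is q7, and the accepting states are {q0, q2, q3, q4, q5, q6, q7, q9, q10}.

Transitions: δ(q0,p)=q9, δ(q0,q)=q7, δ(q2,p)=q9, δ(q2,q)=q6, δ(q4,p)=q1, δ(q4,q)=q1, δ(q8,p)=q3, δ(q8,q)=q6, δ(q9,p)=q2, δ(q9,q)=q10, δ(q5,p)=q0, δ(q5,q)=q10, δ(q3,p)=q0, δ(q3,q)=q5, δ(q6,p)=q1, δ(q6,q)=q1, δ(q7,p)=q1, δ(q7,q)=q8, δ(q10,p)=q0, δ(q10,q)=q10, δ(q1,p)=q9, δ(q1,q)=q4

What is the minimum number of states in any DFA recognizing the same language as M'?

All states are reachable from the start state.
P0 = {q0,q2,q3,q4,q5,q6,q7,q9,q10} | {q1,q8}.
Refine {q0,q2,q3,q4,q5,q6,q7,q9,q10} on symbol p: members go to different blocks, giving {q0,q2,q3,q5,q9,q10} and {q4,q6,q7}.
On input q, block {q0,q2,q3,q5,q9,q10} splits into {q3,q5,q9,q10} and {q0,q2}.
The partition is now stable with 4 blocks: {q3,q5,q9,q10} | {q1,q8} | {q4,q6,q7} | {q0,q2}.

4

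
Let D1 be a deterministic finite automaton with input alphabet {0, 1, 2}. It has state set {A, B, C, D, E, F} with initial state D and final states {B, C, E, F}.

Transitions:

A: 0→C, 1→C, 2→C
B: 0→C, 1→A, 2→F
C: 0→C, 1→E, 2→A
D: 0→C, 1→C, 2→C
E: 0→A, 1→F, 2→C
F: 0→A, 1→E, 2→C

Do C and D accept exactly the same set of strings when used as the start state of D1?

First remove the unreachable states {B}; 5 states remain.
Initial partition by acceptance: {C,E,F} | {A,D}.
Split {C,E,F} by δ(·,0) → {E,F} and {C}.
No further refinement is possible. Final partition (3 blocks): {E,F} | {A,D} | {C}.
C and D end up in different blocks, so they are distinguishable. For instance, the string 'ε' is accepted from only C.

No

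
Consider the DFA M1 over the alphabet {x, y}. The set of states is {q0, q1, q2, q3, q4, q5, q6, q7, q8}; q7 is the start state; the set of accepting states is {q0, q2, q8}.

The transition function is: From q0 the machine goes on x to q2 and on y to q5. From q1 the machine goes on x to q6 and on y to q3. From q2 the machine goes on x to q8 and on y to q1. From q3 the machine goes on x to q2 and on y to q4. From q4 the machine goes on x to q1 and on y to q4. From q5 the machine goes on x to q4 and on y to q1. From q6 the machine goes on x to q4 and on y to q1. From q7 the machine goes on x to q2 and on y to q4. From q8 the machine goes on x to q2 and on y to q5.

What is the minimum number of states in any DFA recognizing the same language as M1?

Reachable states from the start: {q1,q2,q3,q4,q5,q6,q7,q8}. Unreachable: {q0} — drop them.
Initial partition by acceptance: {q2,q8} | {q1,q3,q4,q5,q6,q7}.
On input x, block {q1,q3,q4,q5,q6,q7} splits into {q1,q4,q5,q6} and {q3,q7}.
On input y, block {q1,q4,q5,q6} splits into {q4,q5,q6} and {q1}.
Split {q2,q8} by δ(·,y) → {q2} and {q8}.
On input x, block {q4,q5,q6} splits into {q5,q6} and {q4}.
Stable partition: {q2} | {q5,q6} | {q3,q7} | {q1} | {q8} | {q4} — 6 equivalence classes.

6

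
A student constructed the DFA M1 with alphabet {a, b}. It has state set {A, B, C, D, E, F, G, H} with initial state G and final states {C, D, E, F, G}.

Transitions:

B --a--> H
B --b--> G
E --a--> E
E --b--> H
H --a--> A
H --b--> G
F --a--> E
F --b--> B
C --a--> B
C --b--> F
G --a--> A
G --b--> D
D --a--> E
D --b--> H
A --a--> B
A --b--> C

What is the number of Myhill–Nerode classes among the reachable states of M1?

Every state is reachable, so we keep all 8.
Initial partition by acceptance: {C,D,E,F,G} | {A,B,H}.
Split {C,D,E,F,G} by δ(·,a) → {D,E,F} and {C,G}.
No further refinement is possible. Final partition (3 blocks): {D,E,F} | {A,B,H} | {C,G}.

3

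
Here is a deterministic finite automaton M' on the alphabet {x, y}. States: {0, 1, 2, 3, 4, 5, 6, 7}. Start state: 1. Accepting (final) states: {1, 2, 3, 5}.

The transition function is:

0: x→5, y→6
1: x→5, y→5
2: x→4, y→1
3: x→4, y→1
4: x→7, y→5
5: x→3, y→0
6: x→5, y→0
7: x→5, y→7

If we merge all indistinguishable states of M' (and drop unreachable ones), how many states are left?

First remove the unreachable states {2}; 7 states remain.
Initial partition by acceptance: {1,3,5} | {0,4,6,7}.
Refine {1,3,5} on symbol x: members go to different blocks, giving {1,5} and {3}.
Split {1,5} by δ(·,x) → {1} and {5}.
Split {0,4,6,7} by δ(·,x) → {0,6,7} and {4}.
The partition is now stable with 5 blocks: {1} | {0,6,7} | {3} | {5} | {4}.

5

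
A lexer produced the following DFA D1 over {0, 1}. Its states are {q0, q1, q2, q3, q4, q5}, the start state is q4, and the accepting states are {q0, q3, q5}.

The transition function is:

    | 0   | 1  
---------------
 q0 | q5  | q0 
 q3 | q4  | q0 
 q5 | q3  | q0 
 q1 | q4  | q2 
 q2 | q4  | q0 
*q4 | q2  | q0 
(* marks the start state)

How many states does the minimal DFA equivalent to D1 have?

First remove the unreachable states {q1}; 5 states remain.
Start with accepting vs non-accepting: {q0,q3,q5} | {q2,q4}.
On input 0, block {q0,q3,q5} splits into {q0,q5} and {q3}.
Refine {q0,q5} on symbol 0: members go to different blocks, giving {q0} and {q5}.
Stable partition: {q0} | {q2,q4} | {q3} | {q5} — 4 equivalence classes.

4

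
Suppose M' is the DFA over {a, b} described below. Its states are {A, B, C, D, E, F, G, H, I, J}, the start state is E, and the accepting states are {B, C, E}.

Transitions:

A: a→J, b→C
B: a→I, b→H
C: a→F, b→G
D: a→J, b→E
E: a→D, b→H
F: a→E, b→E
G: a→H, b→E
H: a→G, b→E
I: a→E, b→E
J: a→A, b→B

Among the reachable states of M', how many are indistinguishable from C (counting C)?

Start with accepting vs non-accepting: {B,C,E} | {A,D,F,G,H,I,J}.
On input a, block {A,D,F,G,H,I,J} splits into {A,D,G,H,J} and {F,I}.
Refine {B,C,E} on symbol a: members go to different blocks, giving {B,C} and {E}.
Split {A,D,G,H,J} by δ(·,b) → {D,G,H} and {A,J}.
Refine {D,G,H} on symbol a: members go to different blocks, giving {G,H} and {D}.
Stable partition: {B,C} | {G,H} | {F,I} | {E} | {A,J} | {D} — 6 equivalence classes.
The equivalence class containing C is {B,C}, of size 2.

2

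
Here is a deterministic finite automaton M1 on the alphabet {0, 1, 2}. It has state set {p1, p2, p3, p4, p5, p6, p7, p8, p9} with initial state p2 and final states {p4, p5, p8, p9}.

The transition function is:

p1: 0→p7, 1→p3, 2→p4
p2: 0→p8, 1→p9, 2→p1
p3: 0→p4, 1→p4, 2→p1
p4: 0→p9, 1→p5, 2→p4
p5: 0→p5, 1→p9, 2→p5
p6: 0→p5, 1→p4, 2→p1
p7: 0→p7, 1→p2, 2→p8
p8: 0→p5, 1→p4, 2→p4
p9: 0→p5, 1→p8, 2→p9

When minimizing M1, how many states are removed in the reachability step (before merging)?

Starting at p2 and following transitions, the reachable set is {p1, p2, p3, p4, p5, p7, p8, p9}. That leaves p6 unreachable — 1 in total.

1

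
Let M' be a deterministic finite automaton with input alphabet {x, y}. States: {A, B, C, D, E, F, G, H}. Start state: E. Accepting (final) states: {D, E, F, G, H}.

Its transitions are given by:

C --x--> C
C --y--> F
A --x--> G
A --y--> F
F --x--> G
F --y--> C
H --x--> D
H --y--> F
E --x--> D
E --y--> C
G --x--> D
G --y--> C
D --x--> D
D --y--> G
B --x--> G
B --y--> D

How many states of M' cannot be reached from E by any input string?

3

Starting at E and following transitions, the reachable set is {C, D, E, F, G}. That leaves A, B, H unreachable — 3 in total.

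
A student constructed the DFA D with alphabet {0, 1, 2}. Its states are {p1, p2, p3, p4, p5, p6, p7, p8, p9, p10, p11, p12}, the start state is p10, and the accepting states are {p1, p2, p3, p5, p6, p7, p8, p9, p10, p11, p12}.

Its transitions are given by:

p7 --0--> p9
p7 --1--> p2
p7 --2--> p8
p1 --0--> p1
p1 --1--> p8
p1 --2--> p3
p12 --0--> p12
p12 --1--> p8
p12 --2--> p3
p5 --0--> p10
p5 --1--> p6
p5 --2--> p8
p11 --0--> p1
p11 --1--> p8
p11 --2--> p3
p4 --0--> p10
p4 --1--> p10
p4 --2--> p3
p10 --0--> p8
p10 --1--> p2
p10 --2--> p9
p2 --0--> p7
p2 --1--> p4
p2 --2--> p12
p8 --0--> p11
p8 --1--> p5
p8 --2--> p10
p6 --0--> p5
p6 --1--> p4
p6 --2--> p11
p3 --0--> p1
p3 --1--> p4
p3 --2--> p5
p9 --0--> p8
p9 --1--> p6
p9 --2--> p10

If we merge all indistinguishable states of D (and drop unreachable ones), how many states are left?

Initial partition by acceptance: {p1,p2,p3,p5,p6,p7,p8,p9,p10,p11,p12} | {p4}.
Split {p1,p2,p3,p5,p6,p7,p8,p9,p10,p11,p12} by δ(·,1) → {p1,p5,p7,p8,p9,p10,p11,p12} and {p2,p3,p6}.
Split {p1,p5,p7,p8,p9,p10,p11,p12} by δ(·,1) → {p1,p8,p11,p12} and {p5,p7,p9,p10}.
Split {p1,p8,p11,p12} by δ(·,1) → {p1,p11,p12} and {p8}.
Split {p2,p3,p6} by δ(·,0) → {p2,p6} and {p3}.
Split {p5,p7,p9,p10} by δ(·,0) → {p5,p7} and {p9,p10}.
The partition is now stable with 7 blocks: {p1,p11,p12} | {p4} | {p2,p6} | {p5,p7} | {p8} | {p3} | {p9,p10}.

7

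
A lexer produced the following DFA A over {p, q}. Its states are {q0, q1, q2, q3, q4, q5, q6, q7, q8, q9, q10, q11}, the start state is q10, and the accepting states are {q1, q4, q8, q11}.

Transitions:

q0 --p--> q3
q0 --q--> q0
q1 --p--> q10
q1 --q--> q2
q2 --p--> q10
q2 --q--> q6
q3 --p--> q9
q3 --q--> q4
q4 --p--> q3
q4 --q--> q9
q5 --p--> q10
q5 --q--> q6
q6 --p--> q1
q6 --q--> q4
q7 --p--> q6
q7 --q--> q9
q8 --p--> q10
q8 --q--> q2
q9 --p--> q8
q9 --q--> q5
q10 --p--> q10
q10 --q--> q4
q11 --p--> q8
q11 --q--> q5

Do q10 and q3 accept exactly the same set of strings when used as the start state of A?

No

Reachable states from the start: {q1,q2,q3,q4,q5,q6,q8,q9,q10}. Unreachable: {q0,q7,q11} — drop them.
Initial partition by acceptance: {q1,q4,q8} | {q2,q3,q5,q6,q9,q10}.
Refine {q2,q3,q5,q6,q9,q10} on symbol p: members go to different blocks, giving {q2,q3,q5,q10} and {q6,q9}.
On input q, block {q1,q4,q8} splits into {q1,q8} and {q4}.
On input p, block {q2,q3,q5,q10} splits into {q2,q5,q10} and {q3}.
On input q, block {q2,q5,q10} splits into {q2,q5} and {q10}.
Split {q6,q9} by δ(·,q) → {q6} and {q9}.
Stable partition: {q1,q8} | {q2,q5} | {q6} | {q4} | {q3} | {q10} | {q9} — 7 equivalence classes.
q10 and q3 end up in different blocks, so they are distinguishable. For instance, the string 'pp' is accepted from only q3.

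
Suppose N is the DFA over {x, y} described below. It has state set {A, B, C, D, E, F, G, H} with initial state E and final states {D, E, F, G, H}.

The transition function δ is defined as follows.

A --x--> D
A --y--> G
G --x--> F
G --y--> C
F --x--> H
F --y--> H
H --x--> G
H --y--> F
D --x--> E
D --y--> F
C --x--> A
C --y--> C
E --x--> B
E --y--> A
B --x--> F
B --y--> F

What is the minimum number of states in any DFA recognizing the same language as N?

P0 = {D,E,F,G,H} | {A,B,C}.
Refine {D,E,F,G,H} on symbol x: members go to different blocks, giving {D,F,G,H} and {E}.
On input x, block {D,F,G,H} splits into {F,G,H} and {D}.
On input y, block {F,G,H} splits into {F,H} and {G}.
On input x, block {F,H} splits into {F} and {H}.
On input x, block {A,B,C} splits into {A} and {B} and {C}.
Stable partition: {F} | {A} | {E} | {D} | {G} | {H} | {B} | {C} — 8 equivalence classes.

8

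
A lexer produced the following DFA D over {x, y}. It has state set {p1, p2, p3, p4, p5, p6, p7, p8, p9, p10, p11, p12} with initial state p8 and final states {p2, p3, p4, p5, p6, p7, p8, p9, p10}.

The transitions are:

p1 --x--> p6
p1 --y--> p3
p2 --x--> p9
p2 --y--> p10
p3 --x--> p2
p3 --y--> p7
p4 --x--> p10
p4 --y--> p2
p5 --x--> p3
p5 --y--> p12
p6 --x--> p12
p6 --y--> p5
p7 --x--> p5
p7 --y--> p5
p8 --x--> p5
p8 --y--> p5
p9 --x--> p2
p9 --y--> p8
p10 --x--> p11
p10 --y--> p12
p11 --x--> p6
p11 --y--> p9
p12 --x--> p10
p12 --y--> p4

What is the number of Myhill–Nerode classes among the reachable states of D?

First remove the unreachable states {p1}; 11 states remain.
Initial partition by acceptance: {p2,p3,p4,p5,p6,p7,p8,p9,p10} | {p11,p12}.
On input x, block {p2,p3,p4,p5,p6,p7,p8,p9,p10} splits into {p2,p3,p4,p5,p7,p8,p9} and {p6,p10}.
On input x, block {p2,p3,p4,p5,p7,p8,p9} splits into {p2,p3,p5,p7,p8,p9} and {p4}.
On input y, block {p2,p3,p5,p7,p8,p9} splits into {p3,p7,p8,p9} and {p2} and {p5}.
Split {p3,p7,p8,p9} by δ(·,x) → {p3,p9} and {p7,p8}.
Refine {p11,p12} on symbol y: members go to different blocks, giving {p11} and {p12}.
On input x, block {p6,p10} splits into {p6} and {p10}.
Stable partition: {p3,p9} | {p11} | {p6} | {p4} | {p2} | {p5} | {p7,p8} | {p12} | {p10} — 9 equivalence classes.

9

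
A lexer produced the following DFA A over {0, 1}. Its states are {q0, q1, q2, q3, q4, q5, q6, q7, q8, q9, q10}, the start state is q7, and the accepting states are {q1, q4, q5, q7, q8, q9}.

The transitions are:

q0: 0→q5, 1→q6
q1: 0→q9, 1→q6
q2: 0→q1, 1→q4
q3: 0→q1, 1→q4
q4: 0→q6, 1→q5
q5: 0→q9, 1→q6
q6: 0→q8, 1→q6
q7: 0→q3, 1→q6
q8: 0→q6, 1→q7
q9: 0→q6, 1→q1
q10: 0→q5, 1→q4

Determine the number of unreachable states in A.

BFS from q7 reaches {q1, q3, q4, q5, q6, q7, q8, q9}; the 3 state(s) q0, q2, q10 are never visited.

3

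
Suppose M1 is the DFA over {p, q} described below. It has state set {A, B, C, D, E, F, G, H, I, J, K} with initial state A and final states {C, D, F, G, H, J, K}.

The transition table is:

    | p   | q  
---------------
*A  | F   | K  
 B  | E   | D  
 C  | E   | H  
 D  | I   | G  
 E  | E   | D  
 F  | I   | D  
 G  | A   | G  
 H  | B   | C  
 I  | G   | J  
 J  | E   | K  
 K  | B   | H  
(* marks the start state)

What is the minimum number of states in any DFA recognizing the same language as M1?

All states are reachable from the start state.
P0 = {C,D,F,G,H,J,K} | {A,B,E,I}.
Refine {A,B,E,I} on symbol p: members go to different blocks, giving {A,I} and {B,E}.
Refine {C,D,F,G,H,J,K} on symbol p: members go to different blocks, giving {C,H,J,K} and {D,F,G}.
No further refinement is possible. Final partition (4 blocks): {C,H,J,K} | {A,I} | {B,E} | {D,F,G}.

4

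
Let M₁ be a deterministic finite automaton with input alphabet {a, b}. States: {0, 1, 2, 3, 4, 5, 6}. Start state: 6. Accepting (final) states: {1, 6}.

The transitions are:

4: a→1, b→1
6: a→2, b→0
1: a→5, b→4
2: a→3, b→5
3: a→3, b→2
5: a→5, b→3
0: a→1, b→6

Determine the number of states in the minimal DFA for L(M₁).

All states are reachable from the start state.
Initial partition by acceptance: {1,6} | {0,2,3,4,5}.
On input a, block {0,2,3,4,5} splits into {2,3,5} and {0,4}.
No further refinement is possible. Final partition (3 blocks): {1,6} | {2,3,5} | {0,4}.

3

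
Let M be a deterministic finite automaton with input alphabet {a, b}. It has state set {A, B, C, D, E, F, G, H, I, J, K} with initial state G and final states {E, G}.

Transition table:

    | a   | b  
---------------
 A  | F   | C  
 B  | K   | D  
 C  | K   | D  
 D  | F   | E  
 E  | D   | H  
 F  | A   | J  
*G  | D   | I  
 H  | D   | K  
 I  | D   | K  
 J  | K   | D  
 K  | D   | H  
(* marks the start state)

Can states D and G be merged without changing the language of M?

No

Reachable states from the start: {A,C,D,E,F,G,H,I,J,K}. Unreachable: {B} — drop them.
P0 = {E,G} | {A,C,D,F,H,I,J,K}.
Refine {A,C,D,F,H,I,J,K} on symbol b: members go to different blocks, giving {A,C,F,H,I,J,K} and {D}.
Split {A,C,F,H,I,J,K} by δ(·,a) → {A,C,F,J} and {H,I,K}.
Refine {A,C,F,J} on symbol a: members go to different blocks, giving {A,F} and {C,J}.
No further refinement is possible. Final partition (5 blocks): {E,G} | {A,F} | {D} | {H,I,K} | {C,J}.
D and G end up in different blocks, so they are distinguishable. For instance, the string 'ε' is accepted from only G.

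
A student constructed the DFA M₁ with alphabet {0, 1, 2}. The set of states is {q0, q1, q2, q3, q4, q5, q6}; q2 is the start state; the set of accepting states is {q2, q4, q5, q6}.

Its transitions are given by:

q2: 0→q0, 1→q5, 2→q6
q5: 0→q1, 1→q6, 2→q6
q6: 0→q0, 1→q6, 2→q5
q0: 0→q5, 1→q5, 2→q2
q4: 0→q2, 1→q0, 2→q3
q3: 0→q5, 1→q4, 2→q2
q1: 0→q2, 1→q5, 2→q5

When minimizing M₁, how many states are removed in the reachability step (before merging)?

2

Starting at q2 and following transitions, the reachable set is {q0, q1, q2, q5, q6}. That leaves q3, q4 unreachable — 2 in total.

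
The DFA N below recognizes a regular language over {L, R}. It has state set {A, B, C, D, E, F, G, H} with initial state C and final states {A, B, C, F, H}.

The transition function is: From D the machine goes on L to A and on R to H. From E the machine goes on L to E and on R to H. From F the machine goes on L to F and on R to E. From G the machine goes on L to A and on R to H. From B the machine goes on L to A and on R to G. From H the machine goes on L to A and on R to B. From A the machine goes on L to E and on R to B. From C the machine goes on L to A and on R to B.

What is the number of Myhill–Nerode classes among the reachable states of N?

Reachable states from the start: {A,B,C,E,G,H}. Unreachable: {D,F} — drop them.
Initial partition by acceptance: {A,B,C,H} | {E,G}.
Refine {A,B,C,H} on symbol L: members go to different blocks, giving {B,C,H} and {A}.
Split {B,C,H} by δ(·,R) → {C,H} and {B}.
On input L, block {E,G} splits into {E} and {G}.
The partition is now stable with 5 blocks: {C,H} | {E} | {A} | {B} | {G}.

5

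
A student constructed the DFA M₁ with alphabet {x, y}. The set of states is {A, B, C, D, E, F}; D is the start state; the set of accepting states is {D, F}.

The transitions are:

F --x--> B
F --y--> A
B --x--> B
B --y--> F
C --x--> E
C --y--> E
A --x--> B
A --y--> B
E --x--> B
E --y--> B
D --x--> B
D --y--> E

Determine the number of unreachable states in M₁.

1

Starting at D and following transitions, the reachable set is {A, B, D, E, F}. That leaves C unreachable — 1 in total.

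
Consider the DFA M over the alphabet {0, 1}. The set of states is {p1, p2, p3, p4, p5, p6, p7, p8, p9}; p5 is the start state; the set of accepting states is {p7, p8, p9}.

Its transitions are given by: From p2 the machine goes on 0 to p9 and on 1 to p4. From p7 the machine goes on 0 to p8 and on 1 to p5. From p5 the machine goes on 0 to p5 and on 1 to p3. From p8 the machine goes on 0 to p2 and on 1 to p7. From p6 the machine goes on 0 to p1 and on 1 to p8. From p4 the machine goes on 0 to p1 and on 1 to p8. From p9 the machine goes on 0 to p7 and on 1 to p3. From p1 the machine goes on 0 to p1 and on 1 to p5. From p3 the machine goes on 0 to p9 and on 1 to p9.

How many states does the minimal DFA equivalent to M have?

First remove the unreachable states {p6}; 8 states remain.
P0 = {p7,p8,p9} | {p1,p2,p3,p4,p5}.
Refine {p7,p8,p9} on symbol 0: members go to different blocks, giving {p7,p9} and {p8}.
Refine {p7,p9} on symbol 0: members go to different blocks, giving {p7} and {p9}.
Split {p1,p2,p3,p4,p5} by δ(·,0) → {p1,p4,p5} and {p2,p3}.
Refine {p1,p4,p5} on symbol 1: members go to different blocks, giving {p1} and {p4} and {p5}.
Refine {p2,p3} on symbol 1: members go to different blocks, giving {p2} and {p3}.
Stable partition: {p7} | {p1} | {p8} | {p9} | {p2} | {p4} | {p5} | {p3} — 8 equivalence classes.

8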